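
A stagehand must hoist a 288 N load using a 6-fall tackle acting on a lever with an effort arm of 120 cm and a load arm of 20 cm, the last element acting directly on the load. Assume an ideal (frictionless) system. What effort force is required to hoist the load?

Block-and-tackle MA = number of supporting rope parts = 6.
Lever MA = effort arm / load arm = 120/20 = 6.
Combined ideal MA = 6 × 6 = 36.
Effort = load / MA = 288 / 36 = 8 N.

8 N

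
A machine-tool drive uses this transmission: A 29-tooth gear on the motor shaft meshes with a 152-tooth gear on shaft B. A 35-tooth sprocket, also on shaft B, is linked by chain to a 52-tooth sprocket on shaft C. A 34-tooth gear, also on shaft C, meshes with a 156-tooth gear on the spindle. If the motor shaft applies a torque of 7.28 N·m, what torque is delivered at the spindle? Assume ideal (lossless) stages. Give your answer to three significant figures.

gear mesh 152/29 = 5.2414 → τ = 7.28·5.2414 = 38.157 N·m
chain 52/35 = 1.4857 → τ = 38.157·1.4857 = 56.691 N·m
gear mesh 156/34 = 4.5882 → τ = 56.691·4.5882 = 260.11 N·m

260 N·m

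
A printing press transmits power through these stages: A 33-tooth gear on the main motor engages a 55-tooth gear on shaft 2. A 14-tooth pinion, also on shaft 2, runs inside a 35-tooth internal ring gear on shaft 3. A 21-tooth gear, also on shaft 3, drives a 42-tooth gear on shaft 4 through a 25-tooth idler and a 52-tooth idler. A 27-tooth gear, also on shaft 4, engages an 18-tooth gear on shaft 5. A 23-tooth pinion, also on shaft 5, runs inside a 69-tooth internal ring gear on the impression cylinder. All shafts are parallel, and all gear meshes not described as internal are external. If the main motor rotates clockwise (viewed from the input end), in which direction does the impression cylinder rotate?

counterclockwise

the main motor → shaft 2: external mesh, 1 reversal → CCW.
shaft 2 → shaft 3: internal mesh, same direction → CCW.
shaft 3 → shaft 4: driver → idler → idler → driven is 3 external meshes, 3 reversals → CW.
shaft 4 → shaft 5: external mesh, 1 reversal → CCW.
shaft 5 → the impression cylinder: internal mesh, same direction → CCW.
5 reversals in total — an odd number — so the impression cylinder turns opposite to the main motor.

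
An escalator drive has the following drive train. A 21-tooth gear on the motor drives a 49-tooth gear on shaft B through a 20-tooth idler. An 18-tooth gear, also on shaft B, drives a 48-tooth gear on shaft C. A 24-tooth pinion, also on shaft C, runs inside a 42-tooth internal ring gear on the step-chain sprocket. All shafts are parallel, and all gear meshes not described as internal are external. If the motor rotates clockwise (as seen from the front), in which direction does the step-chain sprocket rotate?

anticlockwise

the motor → shaft B: driver → idler → driven is 2 external meshes, 2 reversals → CW.
shaft B → shaft C: external mesh, 1 reversal → CCW.
shaft C → the step-chain sprocket: internal mesh, same direction → CCW.
3 reversals in total — an odd number — so the step-chain sprocket turns opposite to the motor.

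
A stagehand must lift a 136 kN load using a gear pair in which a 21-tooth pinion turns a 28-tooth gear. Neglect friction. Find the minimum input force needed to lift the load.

102 kN

Gear pair MA = 28/21 = 1.3333.
Effort = load / MA = 136 / 1.3333 = 102 kN.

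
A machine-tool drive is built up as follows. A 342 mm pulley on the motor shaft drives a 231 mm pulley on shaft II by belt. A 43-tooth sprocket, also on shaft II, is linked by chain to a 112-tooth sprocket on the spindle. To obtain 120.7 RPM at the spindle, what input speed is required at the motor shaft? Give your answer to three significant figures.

212 RPM

Overall ratio R = 0.67544 × 2.6047 = 1.7593.
Required input speed = output speed × R = 120.7 × 1.7593 = 212.35 RPM.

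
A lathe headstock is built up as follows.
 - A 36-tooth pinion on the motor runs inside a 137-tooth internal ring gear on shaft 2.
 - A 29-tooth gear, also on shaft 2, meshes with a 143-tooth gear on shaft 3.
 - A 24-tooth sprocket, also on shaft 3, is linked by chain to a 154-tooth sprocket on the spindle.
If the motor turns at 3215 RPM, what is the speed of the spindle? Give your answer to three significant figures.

26.7 RPM

the motor → shaft 2 (internal gear, 137/36): 3215 ÷ 3.8056 = 844.82 RPM
shaft 2 → shaft 3 (gear mesh, 143/29): 844.82 ÷ 4.931 = 171.33 RPM
shaft 3 → the spindle (chain, 154/24): 171.33 ÷ 6.4167 = 26.7 RPM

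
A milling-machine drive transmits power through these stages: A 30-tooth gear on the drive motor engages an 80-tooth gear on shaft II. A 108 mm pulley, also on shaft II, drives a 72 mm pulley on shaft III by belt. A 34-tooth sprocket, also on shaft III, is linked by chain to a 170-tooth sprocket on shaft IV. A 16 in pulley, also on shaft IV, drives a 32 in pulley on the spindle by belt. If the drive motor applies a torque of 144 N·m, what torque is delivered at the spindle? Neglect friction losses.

After the gear mesh (80/30): 144 × 2.6667 = 384 N·m
After the belt (72/108): 384 × 0.66667 = 256 N·m
After the chain (170/34): 256 × 5 = 1280 N·m
After the belt (32/16): 1280 × 2 = 2560 N·m

2560 N·m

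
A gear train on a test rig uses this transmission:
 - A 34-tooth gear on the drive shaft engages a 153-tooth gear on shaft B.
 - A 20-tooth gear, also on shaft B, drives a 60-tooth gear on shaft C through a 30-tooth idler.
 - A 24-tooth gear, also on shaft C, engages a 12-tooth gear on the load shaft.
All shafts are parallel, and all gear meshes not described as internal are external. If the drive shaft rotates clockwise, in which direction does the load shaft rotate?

the drive shaft → shaft B: external mesh, 1 reversal → CCW.
shaft B → shaft C: driver → idler → driven is 2 external meshes, 2 reversals → CCW.
shaft C → the load shaft: external mesh, 1 reversal → CW.
4 reversals in total — an even number — so the load shaft turns the same way as the drive shaft.

clockwise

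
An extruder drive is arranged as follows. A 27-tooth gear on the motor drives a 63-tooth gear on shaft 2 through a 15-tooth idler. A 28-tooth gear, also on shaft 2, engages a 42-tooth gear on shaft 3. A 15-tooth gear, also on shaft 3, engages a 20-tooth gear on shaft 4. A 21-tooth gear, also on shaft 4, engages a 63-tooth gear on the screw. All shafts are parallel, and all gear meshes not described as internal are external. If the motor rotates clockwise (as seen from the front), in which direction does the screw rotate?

the motor → shaft 2: driver → idler → driven is 2 external meshes, 2 reversals → CW.
shaft 2 → shaft 3: external mesh, 1 reversal → CCW.
shaft 3 → shaft 4: external mesh, 1 reversal → CW.
shaft 4 → the screw: external mesh, 1 reversal → CCW.
5 reversals in total — an odd number — so the screw turns opposite to the motor.

counterclockwise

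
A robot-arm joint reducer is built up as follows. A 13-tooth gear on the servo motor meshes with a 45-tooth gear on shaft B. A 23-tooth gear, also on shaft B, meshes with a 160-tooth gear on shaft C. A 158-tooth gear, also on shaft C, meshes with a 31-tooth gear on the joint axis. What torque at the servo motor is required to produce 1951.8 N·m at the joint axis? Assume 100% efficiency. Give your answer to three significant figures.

Overall ratio R = 3.4615 × 6.9565 × 0.1962 = 4.7246.
Input torque = output torque / R = 1951.8 / 4.7246 = 413.11 N·m.

413 N·m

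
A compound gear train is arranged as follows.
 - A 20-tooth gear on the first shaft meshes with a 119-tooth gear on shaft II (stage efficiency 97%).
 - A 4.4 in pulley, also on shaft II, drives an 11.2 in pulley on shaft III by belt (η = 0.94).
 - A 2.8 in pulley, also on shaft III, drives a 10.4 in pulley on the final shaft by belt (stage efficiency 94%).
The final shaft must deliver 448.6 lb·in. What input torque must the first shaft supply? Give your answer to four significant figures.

9.304 lb·in

Overall ratio R = 5.95 × 2.5455 × 3.7143 = 56.255; overall efficiency η = 0.97 × 0.94 × 0.94 = 0.8571.
Input torque = output torque / (R × η) = 448.6 / (56.255 × 0.8571) = 9.3041 lb·in.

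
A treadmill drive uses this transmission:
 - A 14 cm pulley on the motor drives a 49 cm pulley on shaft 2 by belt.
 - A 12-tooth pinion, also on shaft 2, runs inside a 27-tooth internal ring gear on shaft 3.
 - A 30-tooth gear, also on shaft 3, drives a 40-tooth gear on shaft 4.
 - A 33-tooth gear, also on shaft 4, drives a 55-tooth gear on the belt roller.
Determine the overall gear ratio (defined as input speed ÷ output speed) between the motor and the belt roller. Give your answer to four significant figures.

17.50

Each stage contributes driven/driver: belt 49/14 = 3.5, internal gear 27/12 = 2.25, gear mesh 40/30 = 1.3333, gear mesh 55/33 = 1.6667.
Overall: 3.5 × 2.25 × 1.3333 × 1.6667 = 17.5.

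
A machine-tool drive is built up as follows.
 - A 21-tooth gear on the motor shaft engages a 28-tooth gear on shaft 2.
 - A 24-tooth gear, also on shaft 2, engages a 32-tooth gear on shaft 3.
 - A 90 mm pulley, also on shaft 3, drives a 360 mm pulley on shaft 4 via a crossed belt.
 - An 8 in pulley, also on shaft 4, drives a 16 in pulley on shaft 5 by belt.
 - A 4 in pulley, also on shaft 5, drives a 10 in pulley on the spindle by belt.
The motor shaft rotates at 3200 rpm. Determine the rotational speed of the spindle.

90 rpm

the motor shaft → shaft 2 (gear mesh, 28/21): 3200 ÷ 1.3333 = 2400 rpm
shaft 2 → shaft 3 (gear mesh, 32/24): 2400 ÷ 1.3333 = 1800 rpm
shaft 3 → shaft 4 (belt, 360/90): 1800 ÷ 4 = 450 rpm
shaft 4 → shaft 5 (belt, 16/8): 450 ÷ 2 = 225 rpm
shaft 5 → the spindle (belt, 10/4): 225 ÷ 2.5 = 90 rpm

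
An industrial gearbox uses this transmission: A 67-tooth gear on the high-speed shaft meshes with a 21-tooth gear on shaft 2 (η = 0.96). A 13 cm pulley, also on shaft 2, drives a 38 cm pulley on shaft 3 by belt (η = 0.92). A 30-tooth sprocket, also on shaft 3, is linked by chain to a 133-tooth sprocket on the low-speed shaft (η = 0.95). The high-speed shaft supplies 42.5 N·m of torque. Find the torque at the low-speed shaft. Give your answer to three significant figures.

gear mesh 21/67 = 0.31343 → τ = 42.5·0.31343·0.96 = 12.788 N·m
belt 38/13 = 2.9231 → τ = 12.788·2.9231·0.92 = 34.39 N·m
chain 133/30 = 4.4333 → τ = 34.39·4.4333·0.95 = 144.84 N·m

145 N·m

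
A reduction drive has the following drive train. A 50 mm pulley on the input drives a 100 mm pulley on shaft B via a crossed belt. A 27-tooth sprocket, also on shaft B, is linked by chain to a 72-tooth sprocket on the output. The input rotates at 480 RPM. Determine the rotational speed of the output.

the input → shaft B (belt, 100/50): 480 ÷ 2 = 240 RPM
shaft B → the output (chain, 72/27): 240 ÷ 2.6667 = 90 RPM

90 RPM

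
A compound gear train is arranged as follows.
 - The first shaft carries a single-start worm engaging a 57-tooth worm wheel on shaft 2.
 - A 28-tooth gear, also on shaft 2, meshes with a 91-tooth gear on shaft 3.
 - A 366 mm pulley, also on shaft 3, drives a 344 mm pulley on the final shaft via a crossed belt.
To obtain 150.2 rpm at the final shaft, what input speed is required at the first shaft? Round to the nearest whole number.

26152 rpm

Overall ratio R = 57 × 3.25 × 0.93989 = 174.11.
Required input speed = output speed × R = 150.2 × 174.11 = 26152 rpm.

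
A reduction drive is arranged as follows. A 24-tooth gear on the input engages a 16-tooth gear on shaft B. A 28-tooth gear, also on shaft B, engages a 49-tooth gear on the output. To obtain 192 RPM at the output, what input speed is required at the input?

Overall ratio R = 0.66667 × 1.75 = 1.1667.
Required input speed = output speed × R = 192 × 1.1667 = 224 RPM.

224 RPM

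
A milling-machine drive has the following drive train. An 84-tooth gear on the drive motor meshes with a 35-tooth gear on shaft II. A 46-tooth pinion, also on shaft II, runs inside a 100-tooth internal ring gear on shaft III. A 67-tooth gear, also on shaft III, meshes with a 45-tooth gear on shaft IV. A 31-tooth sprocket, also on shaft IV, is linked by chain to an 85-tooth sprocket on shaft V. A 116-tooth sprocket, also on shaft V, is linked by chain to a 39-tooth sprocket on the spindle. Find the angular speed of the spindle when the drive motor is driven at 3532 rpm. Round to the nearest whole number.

6298 rpm

the drive motor → shaft II (gear mesh, 35/84): 3532 ÷ 0.41667 = 8476.8 rpm
shaft II → shaft III (internal gear, 100/46): 8476.8 ÷ 2.1739 = 3899.3 rpm
shaft III → shaft IV (gear mesh, 45/67): 3899.3 ÷ 0.67164 = 5805.7 rpm
shaft IV → shaft V (chain, 85/31): 5805.7 ÷ 2.7419 = 2117.4 rpm
shaft V → the spindle (chain, 39/116): 2117.4 ÷ 0.33621 = 6297.8 rpm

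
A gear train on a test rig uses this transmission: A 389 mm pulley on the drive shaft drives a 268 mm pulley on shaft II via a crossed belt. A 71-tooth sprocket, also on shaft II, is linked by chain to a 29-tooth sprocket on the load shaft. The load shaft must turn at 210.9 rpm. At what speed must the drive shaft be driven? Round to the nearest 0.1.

59.3 rpm

Overall ratio R = 0.68895 × 0.40845 = 0.2814.
Required input speed = output speed × R = 210.9 × 0.2814 = 59.347 rpm.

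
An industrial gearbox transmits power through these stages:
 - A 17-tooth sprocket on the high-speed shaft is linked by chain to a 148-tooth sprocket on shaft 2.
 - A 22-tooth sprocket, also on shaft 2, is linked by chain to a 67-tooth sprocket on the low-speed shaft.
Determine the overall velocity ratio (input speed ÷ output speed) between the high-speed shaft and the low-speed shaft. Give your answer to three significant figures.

Each stage contributes driven/driver: chain 148/17 = 8.7059, chain 67/22 = 3.0455.
Overall: 8.7059 × 3.0455 = 26.513.

26.5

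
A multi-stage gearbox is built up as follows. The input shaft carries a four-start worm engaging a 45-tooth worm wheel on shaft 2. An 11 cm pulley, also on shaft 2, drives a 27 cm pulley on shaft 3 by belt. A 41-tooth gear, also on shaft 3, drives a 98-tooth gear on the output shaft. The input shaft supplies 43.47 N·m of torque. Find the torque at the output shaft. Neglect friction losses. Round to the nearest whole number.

2869 N·m

worm 45/4 = 11.25 → τ = 43.47·11.25 = 489.04 N·m
belt 27/11 = 2.4545 → τ = 489.04·2.4545 = 1200.4 N·m
gear mesh 98/41 = 2.3902 → τ = 1200.4·2.3902 = 2869.2 N·m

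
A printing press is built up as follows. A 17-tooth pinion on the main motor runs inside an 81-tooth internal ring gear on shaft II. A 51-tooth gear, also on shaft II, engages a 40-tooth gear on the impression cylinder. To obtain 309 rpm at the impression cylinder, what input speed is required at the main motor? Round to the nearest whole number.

1155 rpm

Overall ratio R = 4.7647 × 0.78431 = 3.737.
Required input speed = output speed × R = 309 × 3.737 = 1154.7 rpm.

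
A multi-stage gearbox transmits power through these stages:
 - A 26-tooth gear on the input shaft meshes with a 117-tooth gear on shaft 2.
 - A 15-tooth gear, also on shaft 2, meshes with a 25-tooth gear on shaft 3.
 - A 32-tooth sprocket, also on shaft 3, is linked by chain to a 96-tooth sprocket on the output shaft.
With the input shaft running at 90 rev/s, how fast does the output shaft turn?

gear mesh 117/26 = 4.5 → 90/4.5 = 20 rev/s
gear mesh 25/15 = 1.6667 → 20/1.6667 = 12 rev/s
chain 96/32 = 3 → 12/3 = 4 rev/s

4 rev/s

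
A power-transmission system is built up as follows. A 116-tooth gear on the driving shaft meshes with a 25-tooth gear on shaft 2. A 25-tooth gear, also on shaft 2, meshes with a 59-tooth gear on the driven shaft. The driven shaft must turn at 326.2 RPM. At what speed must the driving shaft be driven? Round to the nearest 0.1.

Overall ratio R = 0.21552 × 2.36 = 0.50862.
Required input speed = output speed × R = 326.2 × 0.50862 = 165.91 RPM.

165.9 RPM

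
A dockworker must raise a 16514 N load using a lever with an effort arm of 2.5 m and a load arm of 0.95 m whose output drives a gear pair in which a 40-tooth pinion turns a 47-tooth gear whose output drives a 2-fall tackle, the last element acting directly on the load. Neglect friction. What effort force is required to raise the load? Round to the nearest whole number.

Lever MA = effort arm / load arm = 2.5/0.95 = 2.6316.
Gear pair MA = 47/40 = 1.175.
Block-and-tackle MA = number of supporting rope parts = 2.
Combined ideal MA = 2.6316 × 1.175 × 2 = 6.1842.
Effort = load / MA = 16514 / 6.1842 = 2670.3 N.

2670 N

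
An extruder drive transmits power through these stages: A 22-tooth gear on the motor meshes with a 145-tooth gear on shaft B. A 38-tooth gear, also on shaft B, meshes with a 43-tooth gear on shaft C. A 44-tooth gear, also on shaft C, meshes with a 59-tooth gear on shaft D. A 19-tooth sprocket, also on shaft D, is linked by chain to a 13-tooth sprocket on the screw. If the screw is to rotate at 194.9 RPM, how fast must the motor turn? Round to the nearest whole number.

1334 RPM

Overall ratio R = 6.5909 × 1.1316 × 1.3409 × 0.68421 = 6.8426.
Required input speed = output speed × R = 194.9 × 6.8426 = 1333.6 RPM.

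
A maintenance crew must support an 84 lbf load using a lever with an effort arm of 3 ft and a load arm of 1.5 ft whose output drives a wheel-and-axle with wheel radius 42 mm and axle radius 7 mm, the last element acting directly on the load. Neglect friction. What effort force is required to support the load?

7 lbf

Lever MA = effort arm / load arm = 3/1.5 = 2.
Wheel-and-axle MA = R/r = 42/7 = 6.
Combined ideal MA = 2 × 6 = 12.
Effort = load / MA = 84 / 12 = 7 lbf.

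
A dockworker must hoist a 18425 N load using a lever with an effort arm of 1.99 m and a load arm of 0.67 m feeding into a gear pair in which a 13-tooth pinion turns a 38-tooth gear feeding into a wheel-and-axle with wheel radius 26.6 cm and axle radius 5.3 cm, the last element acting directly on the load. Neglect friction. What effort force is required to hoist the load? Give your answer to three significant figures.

423 N

Lever MA = effort arm / load arm = 1.99/0.67 = 2.9701.
Gear pair MA = 38/13 = 2.9231.
Wheel-and-axle MA = R/r = 26.6/5.3 = 5.0189.
Combined ideal MA = 2.9701 × 2.9231 × 5.0189 = 43.574.
Effort = load / MA = 18425 / 43.574 = 422.85 N.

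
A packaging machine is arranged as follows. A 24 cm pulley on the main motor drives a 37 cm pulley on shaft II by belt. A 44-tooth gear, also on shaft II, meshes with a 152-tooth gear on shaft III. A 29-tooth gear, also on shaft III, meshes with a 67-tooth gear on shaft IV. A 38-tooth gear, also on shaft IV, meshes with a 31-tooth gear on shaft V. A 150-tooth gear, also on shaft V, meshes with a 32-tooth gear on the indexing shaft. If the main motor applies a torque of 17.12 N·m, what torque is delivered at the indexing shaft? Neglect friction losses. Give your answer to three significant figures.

After the belt (37/24): 17.12 × 1.5417 = 26.393 N·m
After the gear mesh (152/44): 26.393 × 3.4545 = 91.177 N·m
After the gear mesh (67/29): 91.177 × 2.3103 = 210.65 N·m
After the gear mesh (31/38): 210.65 × 0.81579 = 171.85 N·m
After the gear mesh (32/150): 171.85 × 0.21333 = 36.661 N·m

36.7 N·m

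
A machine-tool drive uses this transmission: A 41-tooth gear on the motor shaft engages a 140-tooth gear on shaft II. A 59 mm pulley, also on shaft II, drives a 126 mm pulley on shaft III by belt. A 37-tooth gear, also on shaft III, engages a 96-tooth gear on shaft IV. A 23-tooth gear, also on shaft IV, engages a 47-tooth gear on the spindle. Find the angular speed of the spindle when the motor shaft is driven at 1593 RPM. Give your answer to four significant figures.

41.20 RPM

Gear mesh: ratio = 140/41 = 3.4146, so shaft II turns at 1593 / 3.4146 = 466.52 RPM.
Belt: ratio = 126/59 = 2.1356, so shaft III turns at 466.52 / 2.1356 = 218.45 RPM.
Gear mesh: ratio = 96/37 = 2.5946, so shaft IV turns at 218.45 / 2.5946 = 84.194 RPM.
Gear mesh: ratio = 47/23 = 2.0435, so the spindle turns at 84.194 / 2.0435 = 41.202 RPM.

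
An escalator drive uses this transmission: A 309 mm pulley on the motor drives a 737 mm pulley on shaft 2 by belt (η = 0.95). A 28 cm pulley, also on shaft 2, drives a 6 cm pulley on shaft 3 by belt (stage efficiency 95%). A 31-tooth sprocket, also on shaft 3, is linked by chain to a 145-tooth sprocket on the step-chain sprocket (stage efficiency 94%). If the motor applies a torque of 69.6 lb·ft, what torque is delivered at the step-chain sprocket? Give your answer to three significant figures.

141 lb·ft

Belt: ratio = 737/309 = 2.3851; torque at shaft 2 = 69.6 × 2.3851 × 0.95 = 157.7 lb·ft.
Belt: ratio = 6/28 = 0.21429; torque at shaft 3 = 157.7 × 0.21429 × 0.95 = 32.104 lb·ft.
Chain: ratio = 145/31 = 4.6774; torque at the step-chain sprocket = 32.104 × 4.6774 × 0.94 = 141.15 lb·ft.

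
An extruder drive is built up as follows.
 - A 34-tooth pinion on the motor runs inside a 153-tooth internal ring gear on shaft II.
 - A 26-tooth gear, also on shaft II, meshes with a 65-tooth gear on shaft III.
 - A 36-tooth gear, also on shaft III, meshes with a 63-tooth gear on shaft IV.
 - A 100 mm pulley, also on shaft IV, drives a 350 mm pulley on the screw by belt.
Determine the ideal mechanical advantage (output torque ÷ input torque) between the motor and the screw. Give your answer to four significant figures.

Each stage contributes driven/driver: internal gear 153/34 = 4.5, gear mesh 65/26 = 2.5, gear mesh 63/36 = 1.75, belt 350/100 = 3.5.
Overall: 4.5 × 2.5 × 1.75 × 3.5 = 68.906.

68.91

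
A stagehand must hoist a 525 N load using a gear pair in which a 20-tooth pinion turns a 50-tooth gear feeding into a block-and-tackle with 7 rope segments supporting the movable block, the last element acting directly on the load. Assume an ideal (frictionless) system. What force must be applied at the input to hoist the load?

Gear pair MA = 50/20 = 2.5.
Block-and-tackle MA = number of supporting rope parts = 7.
Combined ideal MA = 2.5 × 7 = 17.5.
Effort = load / MA = 525 / 17.5 = 30 N.

30 N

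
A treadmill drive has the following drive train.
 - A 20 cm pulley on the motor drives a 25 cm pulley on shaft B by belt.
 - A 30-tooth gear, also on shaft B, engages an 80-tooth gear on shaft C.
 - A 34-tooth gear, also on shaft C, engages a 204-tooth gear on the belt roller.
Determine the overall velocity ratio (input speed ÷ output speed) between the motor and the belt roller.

Each stage contributes driven/driver: belt 25/20 = 1.25, gear mesh 80/30 = 2.6667, gear mesh 204/34 = 6.
Overall: 1.25 × 2.6667 × 6 = 20.

20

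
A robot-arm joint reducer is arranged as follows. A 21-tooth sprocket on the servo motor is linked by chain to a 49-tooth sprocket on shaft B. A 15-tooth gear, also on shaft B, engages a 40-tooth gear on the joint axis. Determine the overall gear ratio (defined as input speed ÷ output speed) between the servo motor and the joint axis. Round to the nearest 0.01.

Each stage contributes driven/driver: chain 49/21 = 2.3333, gear mesh 40/15 = 2.6667.
Overall: 2.3333 × 2.6667 = 6.2222.

6.22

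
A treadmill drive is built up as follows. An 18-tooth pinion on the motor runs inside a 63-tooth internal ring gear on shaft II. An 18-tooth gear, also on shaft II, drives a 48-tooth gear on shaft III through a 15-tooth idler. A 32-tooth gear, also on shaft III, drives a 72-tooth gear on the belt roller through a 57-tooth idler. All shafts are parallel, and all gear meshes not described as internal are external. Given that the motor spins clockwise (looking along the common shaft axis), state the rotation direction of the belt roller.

the motor → shaft II: internal mesh, same direction → CW.
shaft II → shaft III: driver → idler → driven is 2 external meshes, 2 reversals → CW.
shaft III → the belt roller: driver → idler → driven is 2 external meshes, 2 reversals → CW.
4 reversals in total — an even number — so the belt roller turns the same way as the motor.

clockwise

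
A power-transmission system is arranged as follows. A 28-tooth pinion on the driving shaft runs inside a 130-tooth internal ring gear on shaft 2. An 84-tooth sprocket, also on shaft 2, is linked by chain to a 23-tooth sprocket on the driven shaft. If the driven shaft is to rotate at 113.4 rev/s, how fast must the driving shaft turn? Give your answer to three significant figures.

Overall ratio R = 4.6429 × 0.27381 = 1.2713.
Required input speed = output speed × R = 113.4 × 1.2713 = 144.16 rev/s.

144 rev/s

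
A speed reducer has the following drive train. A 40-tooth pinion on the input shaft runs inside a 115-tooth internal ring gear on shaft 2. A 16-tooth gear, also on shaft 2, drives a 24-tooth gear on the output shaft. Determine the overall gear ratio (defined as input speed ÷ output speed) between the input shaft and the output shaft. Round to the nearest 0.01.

Each stage contributes driven/driver: internal gear 115/40 = 2.875, gear mesh 24/16 = 1.5.
Overall: 2.875 × 1.5 = 4.3125.

4.31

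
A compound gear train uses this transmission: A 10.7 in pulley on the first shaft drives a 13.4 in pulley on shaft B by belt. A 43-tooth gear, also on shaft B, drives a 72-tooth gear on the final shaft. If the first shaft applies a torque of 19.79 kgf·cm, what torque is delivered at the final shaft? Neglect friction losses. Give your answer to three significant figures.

41.5 kgf·cm

Belt: ratio = 13.4/10.7 = 1.2523; torque at shaft B = 19.79 × 1.2523 = 24.784 kgf·cm.
Gear mesh: ratio = 72/43 = 1.6744; torque at the final shaft = 24.784 × 1.6744 = 41.498 kgf·cm.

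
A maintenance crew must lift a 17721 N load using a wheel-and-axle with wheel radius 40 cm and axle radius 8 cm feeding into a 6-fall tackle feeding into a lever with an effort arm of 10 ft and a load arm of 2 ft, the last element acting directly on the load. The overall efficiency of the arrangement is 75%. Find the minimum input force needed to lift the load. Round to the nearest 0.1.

157.5 N

Wheel-and-axle MA = R/r = 40/8 = 5.
Block-and-tackle MA = number of supporting rope parts = 6.
Lever MA = effort arm / load arm = 10/2 = 5.
Combined ideal MA = 5 × 6 × 5 = 150.
Actual MA = 150 × 0.75 = 112.5.
Effort = load / actual MA = 17721 / 112.5 = 157.52 N.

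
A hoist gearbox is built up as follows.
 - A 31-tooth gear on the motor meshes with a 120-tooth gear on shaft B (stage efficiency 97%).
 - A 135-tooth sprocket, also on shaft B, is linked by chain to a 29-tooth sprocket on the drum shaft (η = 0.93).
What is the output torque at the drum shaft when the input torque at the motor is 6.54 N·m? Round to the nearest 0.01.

4.91 N·m

gear mesh 120/31 = 3.871 → τ = 6.54·3.871·0.97 = 24.557 N·m
chain 29/135 = 0.21481 → τ = 24.557·0.21481·0.93 = 4.9059 N·m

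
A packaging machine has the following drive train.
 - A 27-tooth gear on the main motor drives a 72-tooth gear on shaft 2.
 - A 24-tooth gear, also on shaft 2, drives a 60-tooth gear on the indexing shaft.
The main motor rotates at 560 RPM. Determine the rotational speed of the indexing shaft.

84 RPM

Gear mesh: ratio = 72/27 = 2.6667, so shaft 2 turns at 560 / 2.6667 = 210 RPM.
Gear mesh: ratio = 60/24 = 2.5, so the indexing shaft turns at 210 / 2.5 = 84 RPM.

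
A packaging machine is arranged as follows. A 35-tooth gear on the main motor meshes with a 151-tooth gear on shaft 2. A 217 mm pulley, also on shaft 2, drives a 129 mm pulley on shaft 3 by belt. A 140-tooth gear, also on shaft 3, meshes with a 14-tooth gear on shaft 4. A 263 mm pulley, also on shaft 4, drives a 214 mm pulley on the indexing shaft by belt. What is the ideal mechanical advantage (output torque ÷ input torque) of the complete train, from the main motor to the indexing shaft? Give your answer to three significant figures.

Each stage contributes driven/driver: gear mesh 151/35 = 4.3143, belt 129/217 = 0.59447, gear mesh 14/140 = 0.1, belt 214/263 = 0.81369.
Overall: 4.3143 × 0.59447 × 0.1 × 0.81369 = 0.20869.

0.209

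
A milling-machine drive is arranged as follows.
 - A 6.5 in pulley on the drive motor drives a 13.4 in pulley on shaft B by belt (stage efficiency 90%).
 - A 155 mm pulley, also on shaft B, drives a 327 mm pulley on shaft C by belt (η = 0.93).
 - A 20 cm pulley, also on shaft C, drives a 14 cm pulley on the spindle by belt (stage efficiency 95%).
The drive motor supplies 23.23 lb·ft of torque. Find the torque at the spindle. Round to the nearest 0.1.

56.2 lb·ft

Belt: ratio = 13.4/6.5 = 2.0615; torque at shaft B = 23.23 × 2.0615 × 0.90 = 43.101 lb·ft.
Belt: ratio = 327/155 = 2.1097; torque at shaft C = 43.101 × 2.1097 × 0.93 = 84.563 lb·ft.
Belt: ratio = 14/20 = 0.7; torque at the spindle = 84.563 × 0.7 × 0.95 = 56.235 lb·ft.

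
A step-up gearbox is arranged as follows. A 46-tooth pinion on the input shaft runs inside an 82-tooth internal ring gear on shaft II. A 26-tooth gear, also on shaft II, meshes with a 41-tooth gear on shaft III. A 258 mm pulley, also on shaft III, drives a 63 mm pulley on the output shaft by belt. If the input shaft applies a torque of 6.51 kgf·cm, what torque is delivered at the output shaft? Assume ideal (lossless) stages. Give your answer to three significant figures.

4.47 kgf·cm

After the internal gear (82/46): 6.51 × 1.7826 = 11.605 kgf·cm
After the gear mesh (41/26): 11.605 × 1.5769 = 18.3 kgf·cm
After the belt (63/258): 18.3 × 0.24419 = 4.4686 kgf·cm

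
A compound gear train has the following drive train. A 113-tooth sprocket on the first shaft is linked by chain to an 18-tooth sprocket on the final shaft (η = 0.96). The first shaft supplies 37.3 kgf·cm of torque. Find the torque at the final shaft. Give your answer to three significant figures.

After the chain (18/113): 37.3 × 0.15929 × 0.96 = 5.7039 kgf·cm

5.70 kgf·cm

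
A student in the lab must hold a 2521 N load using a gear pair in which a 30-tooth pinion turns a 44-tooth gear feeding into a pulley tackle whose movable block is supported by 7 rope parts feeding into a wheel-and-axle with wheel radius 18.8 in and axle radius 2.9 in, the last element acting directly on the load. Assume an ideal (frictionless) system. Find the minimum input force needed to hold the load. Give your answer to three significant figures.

Gear pair MA = 44/30 = 1.4667.
Block-and-tackle MA = number of supporting rope parts = 7.
Wheel-and-axle MA = R/r = 18.8/2.9 = 6.4828.
Combined ideal MA = 1.4667 × 7 × 6.4828 = 66.556.
Effort = load / MA = 2521 / 66.556 = 37.878 N.

37.9 N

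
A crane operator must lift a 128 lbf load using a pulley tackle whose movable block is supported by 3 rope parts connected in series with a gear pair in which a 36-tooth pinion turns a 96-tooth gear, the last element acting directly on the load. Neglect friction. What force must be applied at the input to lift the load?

Block-and-tackle MA = number of supporting rope parts = 3.
Gear pair MA = 96/36 = 2.6667.
Combined ideal MA = 3 × 2.6667 = 8.
Effort = load / MA = 128 / 8 = 16 lbf.

16 lbf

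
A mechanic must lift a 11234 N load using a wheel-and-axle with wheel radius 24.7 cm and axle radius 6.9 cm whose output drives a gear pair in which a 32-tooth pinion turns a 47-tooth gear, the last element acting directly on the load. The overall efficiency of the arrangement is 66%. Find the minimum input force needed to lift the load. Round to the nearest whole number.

Wheel-and-axle MA = R/r = 24.7/6.9 = 3.5797.
Gear pair MA = 47/32 = 1.4688.
Combined ideal MA = 3.5797 × 1.4688 = 5.2577.
Actual MA = 5.2577 × 0.66 = 3.4701.
Effort = load / actual MA = 11234 / 3.4701 = 3237.4 N.

3237 N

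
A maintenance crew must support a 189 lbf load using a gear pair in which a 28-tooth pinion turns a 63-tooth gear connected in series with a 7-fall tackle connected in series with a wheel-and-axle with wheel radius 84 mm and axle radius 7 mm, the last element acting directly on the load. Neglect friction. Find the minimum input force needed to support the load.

1 lbf

Gear pair MA = 63/28 = 2.25.
Block-and-tackle MA = number of supporting rope parts = 7.
Wheel-and-axle MA = R/r = 84/7 = 12.
Combined ideal MA = 2.25 × 7 × 12 = 189.
Effort = load / MA = 189 / 189 = 1 lbf.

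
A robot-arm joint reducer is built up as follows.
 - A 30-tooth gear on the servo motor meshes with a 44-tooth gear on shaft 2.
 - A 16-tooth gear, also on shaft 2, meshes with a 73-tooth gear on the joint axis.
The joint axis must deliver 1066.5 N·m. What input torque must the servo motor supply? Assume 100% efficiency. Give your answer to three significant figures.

Overall ratio R = 1.4667 × 4.5625 = 6.6917.
Input torque = output torque / R = 1066.5 / 6.6917 = 159.38 N·m.

159 N·m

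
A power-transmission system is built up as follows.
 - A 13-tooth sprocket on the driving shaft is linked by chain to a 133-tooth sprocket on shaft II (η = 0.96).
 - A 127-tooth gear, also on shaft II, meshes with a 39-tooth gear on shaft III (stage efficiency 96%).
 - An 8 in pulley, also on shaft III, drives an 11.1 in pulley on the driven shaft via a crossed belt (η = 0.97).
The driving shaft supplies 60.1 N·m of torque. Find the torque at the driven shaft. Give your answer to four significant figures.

chain 133/13 = 10.231 → τ = 60.1·10.231·0.96 = 590.27 N·m
gear mesh 39/127 = 0.30709 → τ = 590.27·0.30709·0.96 = 174.01 N·m
belt 11.1/8 = 1.3875 → τ = 174.01·1.3875·0.97 = 234.2 N·m

234.2 N·m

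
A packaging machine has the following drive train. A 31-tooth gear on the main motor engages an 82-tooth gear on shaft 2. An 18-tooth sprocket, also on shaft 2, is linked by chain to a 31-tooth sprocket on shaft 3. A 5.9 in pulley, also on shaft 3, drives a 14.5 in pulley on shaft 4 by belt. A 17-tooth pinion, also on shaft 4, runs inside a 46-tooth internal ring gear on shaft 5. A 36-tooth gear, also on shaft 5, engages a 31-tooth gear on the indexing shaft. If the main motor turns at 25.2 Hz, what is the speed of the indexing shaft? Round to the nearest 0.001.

the main motor → shaft 2 (gear mesh, 82/31): 25.2 ÷ 2.6452 = 9.5268 Hz
shaft 2 → shaft 3 (chain, 31/18): 9.5268 ÷ 1.7222 = 5.5317 Hz
shaft 3 → shaft 4 (belt, 14.5/5.9): 5.5317 ÷ 2.4576 = 2.2508 Hz
shaft 4 → shaft 5 (internal gear, 46/17): 2.2508 ÷ 2.7059 = 0.83183 Hz
shaft 5 → the indexing shaft (gear mesh, 31/36): 0.83183 ÷ 0.86111 = 0.966 Hz

0.966 Hz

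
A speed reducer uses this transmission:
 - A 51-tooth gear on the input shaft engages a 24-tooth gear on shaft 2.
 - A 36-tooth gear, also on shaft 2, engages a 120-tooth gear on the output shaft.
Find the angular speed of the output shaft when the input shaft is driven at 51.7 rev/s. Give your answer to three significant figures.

33.0 rev/s

gear mesh 24/51 = 0.47059 → 51.7/0.47059 = 109.86 rev/s
gear mesh 120/36 = 3.3333 → 109.86/3.3333 = 32.959 rev/s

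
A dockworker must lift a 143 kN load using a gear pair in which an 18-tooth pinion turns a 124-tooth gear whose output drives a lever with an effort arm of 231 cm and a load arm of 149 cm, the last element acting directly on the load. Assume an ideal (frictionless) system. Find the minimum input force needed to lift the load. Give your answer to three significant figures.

13.4 kN

Gear pair MA = 124/18 = 6.8889.
Lever MA = effort arm / load arm = 231/149 = 1.5503.
Combined ideal MA = 6.8889 × 1.5503 = 10.68.
Effort = load / MA = 143 / 10.68 = 13.389 kN.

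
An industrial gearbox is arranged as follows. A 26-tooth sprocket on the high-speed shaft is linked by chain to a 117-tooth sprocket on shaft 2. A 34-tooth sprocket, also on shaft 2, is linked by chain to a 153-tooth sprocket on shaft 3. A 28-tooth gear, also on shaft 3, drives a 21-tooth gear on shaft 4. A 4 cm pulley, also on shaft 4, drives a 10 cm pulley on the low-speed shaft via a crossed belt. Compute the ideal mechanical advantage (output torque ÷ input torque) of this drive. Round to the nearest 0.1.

Each stage contributes driven/driver: chain 117/26 = 4.5, chain 153/34 = 4.5, gear mesh 21/28 = 0.75, belt 10/4 = 2.5.
Overall: 4.5 × 4.5 × 0.75 × 2.5 = 37.969.

38.0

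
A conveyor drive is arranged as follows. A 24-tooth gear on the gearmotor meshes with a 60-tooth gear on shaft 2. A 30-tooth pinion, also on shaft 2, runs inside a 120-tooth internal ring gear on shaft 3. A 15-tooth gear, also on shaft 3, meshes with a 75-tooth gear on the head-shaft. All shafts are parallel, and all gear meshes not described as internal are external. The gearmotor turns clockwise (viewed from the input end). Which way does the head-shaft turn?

the gearmotor → shaft 2: external mesh, 1 reversal → CCW.
shaft 2 → shaft 3: internal mesh, same direction → CCW.
shaft 3 → the head-shaft: external mesh, 1 reversal → CW.
2 reversals in total — an even number — so the head-shaft turns the same way as the gearmotor.

clockwise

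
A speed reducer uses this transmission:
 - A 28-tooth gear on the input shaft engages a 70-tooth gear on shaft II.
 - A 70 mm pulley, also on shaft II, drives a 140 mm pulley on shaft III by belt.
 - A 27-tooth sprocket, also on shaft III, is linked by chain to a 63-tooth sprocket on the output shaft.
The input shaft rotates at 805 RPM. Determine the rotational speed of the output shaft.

gear mesh 70/28 = 2.5 → 805/2.5 = 322 RPM
belt 140/70 = 2 → 322/2 = 161 RPM
chain 63/27 = 2.3333 → 161/2.3333 = 69 RPM

69 RPM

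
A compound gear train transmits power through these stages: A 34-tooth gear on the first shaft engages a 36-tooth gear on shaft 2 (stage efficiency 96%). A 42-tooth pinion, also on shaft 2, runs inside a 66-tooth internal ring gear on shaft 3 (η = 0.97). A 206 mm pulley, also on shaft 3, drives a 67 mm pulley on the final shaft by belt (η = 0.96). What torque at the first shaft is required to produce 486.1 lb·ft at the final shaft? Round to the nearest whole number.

1005 lb·ft

Overall ratio R = 1.0588 × 1.5714 × 0.32524 = 0.54116; overall efficiency η = 0.96 × 0.97 × 0.96 = 0.8940.
Input torque = output torque / (R × η) = 486.1 / (0.54116 × 0.8940) = 1004.8 lb·ft.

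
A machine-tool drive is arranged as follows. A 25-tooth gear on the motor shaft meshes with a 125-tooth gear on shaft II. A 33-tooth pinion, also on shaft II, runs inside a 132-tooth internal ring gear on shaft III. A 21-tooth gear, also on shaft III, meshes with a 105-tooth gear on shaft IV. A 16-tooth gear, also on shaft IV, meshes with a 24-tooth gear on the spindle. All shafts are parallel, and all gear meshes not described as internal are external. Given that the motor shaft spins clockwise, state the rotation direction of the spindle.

anticlockwise

the motor shaft → shaft II: external mesh, 1 reversal → CCW.
shaft II → shaft III: internal mesh, same direction → CCW.
shaft III → shaft IV: external mesh, 1 reversal → CW.
shaft IV → the spindle: external mesh, 1 reversal → CCW.
3 reversals in total — an odd number — so the spindle turns opposite to the motor shaft.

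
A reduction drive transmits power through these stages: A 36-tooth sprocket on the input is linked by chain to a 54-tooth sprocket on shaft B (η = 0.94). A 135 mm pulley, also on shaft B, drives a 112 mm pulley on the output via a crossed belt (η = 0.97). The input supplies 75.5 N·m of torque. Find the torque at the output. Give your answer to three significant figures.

chain 54/36 = 1.5 → τ = 75.5·1.5·0.94 = 106.45 N·m
belt 112/135 = 0.82963 → τ = 106.45·0.82963·0.97 = 85.669 N·m

85.7 N·m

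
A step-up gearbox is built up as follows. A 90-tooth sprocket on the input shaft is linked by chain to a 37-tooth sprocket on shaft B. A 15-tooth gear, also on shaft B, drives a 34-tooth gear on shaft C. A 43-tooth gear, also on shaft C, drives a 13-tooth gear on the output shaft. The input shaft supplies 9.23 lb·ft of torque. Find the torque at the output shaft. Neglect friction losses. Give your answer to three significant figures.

2.60 lb·ft

Chain: ratio = 37/90 = 0.41111; torque at shaft B = 9.23 × 0.41111 = 3.7946 lb·ft.
Gear mesh: ratio = 34/15 = 2.2667; torque at shaft C = 3.7946 × 2.2667 = 8.601 lb·ft.
Gear mesh: ratio = 13/43 = 0.30233; torque at the output shaft = 8.601 × 0.30233 = 2.6003 lb·ft.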